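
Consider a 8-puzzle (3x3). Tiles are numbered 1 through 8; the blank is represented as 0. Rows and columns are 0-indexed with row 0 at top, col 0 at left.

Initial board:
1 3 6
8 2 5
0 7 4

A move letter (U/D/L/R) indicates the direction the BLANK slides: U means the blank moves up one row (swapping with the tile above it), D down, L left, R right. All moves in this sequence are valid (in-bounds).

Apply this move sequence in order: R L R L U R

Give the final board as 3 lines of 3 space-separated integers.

Answer: 1 3 6
2 0 5
8 7 4

Derivation:
After move 1 (R):
1 3 6
8 2 5
7 0 4

After move 2 (L):
1 3 6
8 2 5
0 7 4

After move 3 (R):
1 3 6
8 2 5
7 0 4

After move 4 (L):
1 3 6
8 2 5
0 7 4

After move 5 (U):
1 3 6
0 2 5
8 7 4

After move 6 (R):
1 3 6
2 0 5
8 7 4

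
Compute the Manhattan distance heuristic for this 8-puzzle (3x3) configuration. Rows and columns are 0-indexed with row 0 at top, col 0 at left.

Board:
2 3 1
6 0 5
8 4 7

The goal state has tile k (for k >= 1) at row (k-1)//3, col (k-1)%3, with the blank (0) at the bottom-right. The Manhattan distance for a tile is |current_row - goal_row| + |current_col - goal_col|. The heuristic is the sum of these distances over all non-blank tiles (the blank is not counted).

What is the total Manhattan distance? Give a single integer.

Tile 2: at (0,0), goal (0,1), distance |0-0|+|0-1| = 1
Tile 3: at (0,1), goal (0,2), distance |0-0|+|1-2| = 1
Tile 1: at (0,2), goal (0,0), distance |0-0|+|2-0| = 2
Tile 6: at (1,0), goal (1,2), distance |1-1|+|0-2| = 2
Tile 5: at (1,2), goal (1,1), distance |1-1|+|2-1| = 1
Tile 8: at (2,0), goal (2,1), distance |2-2|+|0-1| = 1
Tile 4: at (2,1), goal (1,0), distance |2-1|+|1-0| = 2
Tile 7: at (2,2), goal (2,0), distance |2-2|+|2-0| = 2
Sum: 1 + 1 + 2 + 2 + 1 + 1 + 2 + 2 = 12

Answer: 12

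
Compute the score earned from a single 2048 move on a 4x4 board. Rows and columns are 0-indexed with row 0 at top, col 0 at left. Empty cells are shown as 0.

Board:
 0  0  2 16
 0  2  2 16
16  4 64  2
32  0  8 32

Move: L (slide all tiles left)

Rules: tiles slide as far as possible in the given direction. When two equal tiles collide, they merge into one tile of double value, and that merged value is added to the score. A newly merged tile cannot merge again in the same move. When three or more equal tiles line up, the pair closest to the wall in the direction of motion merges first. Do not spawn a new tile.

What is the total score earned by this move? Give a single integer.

Answer: 4

Derivation:
Slide left:
row 0: [0, 0, 2, 16] -> [2, 16, 0, 0]  score +0 (running 0)
row 1: [0, 2, 2, 16] -> [4, 16, 0, 0]  score +4 (running 4)
row 2: [16, 4, 64, 2] -> [16, 4, 64, 2]  score +0 (running 4)
row 3: [32, 0, 8, 32] -> [32, 8, 32, 0]  score +0 (running 4)
Board after move:
 2 16  0  0
 4 16  0  0
16  4 64  2
32  8 32  0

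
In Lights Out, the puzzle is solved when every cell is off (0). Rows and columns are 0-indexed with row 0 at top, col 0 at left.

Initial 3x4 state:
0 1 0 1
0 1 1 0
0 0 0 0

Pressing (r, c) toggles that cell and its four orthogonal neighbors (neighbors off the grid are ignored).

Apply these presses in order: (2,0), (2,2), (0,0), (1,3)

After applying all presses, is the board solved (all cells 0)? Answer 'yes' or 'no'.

Answer: no

Derivation:
After press 1 at (2,0):
0 1 0 1
1 1 1 0
1 1 0 0

After press 2 at (2,2):
0 1 0 1
1 1 0 0
1 0 1 1

After press 3 at (0,0):
1 0 0 1
0 1 0 0
1 0 1 1

After press 4 at (1,3):
1 0 0 0
0 1 1 1
1 0 1 0

Lights still on: 6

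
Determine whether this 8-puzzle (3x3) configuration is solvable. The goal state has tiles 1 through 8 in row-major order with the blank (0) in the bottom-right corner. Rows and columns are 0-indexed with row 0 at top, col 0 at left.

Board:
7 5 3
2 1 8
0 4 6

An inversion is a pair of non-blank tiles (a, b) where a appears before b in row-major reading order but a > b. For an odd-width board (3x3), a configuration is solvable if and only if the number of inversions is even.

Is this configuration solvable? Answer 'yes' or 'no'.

Answer: no

Derivation:
Inversions (pairs i<j in row-major order where tile[i] > tile[j] > 0): 15
15 is odd, so the puzzle is not solvable.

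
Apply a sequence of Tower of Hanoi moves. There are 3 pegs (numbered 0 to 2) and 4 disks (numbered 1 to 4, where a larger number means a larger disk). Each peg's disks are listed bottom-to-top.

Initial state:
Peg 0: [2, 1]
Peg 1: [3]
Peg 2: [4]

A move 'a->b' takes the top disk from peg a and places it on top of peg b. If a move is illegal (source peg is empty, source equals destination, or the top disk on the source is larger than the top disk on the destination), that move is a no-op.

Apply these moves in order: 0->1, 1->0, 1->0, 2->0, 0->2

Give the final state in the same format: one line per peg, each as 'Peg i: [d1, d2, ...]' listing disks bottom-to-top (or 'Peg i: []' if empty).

Answer: Peg 0: [2]
Peg 1: [3]
Peg 2: [4, 1]

Derivation:
After move 1 (0->1):
Peg 0: [2]
Peg 1: [3, 1]
Peg 2: [4]

After move 2 (1->0):
Peg 0: [2, 1]
Peg 1: [3]
Peg 2: [4]

After move 3 (1->0):
Peg 0: [2, 1]
Peg 1: [3]
Peg 2: [4]

After move 4 (2->0):
Peg 0: [2, 1]
Peg 1: [3]
Peg 2: [4]

After move 5 (0->2):
Peg 0: [2]
Peg 1: [3]
Peg 2: [4, 1]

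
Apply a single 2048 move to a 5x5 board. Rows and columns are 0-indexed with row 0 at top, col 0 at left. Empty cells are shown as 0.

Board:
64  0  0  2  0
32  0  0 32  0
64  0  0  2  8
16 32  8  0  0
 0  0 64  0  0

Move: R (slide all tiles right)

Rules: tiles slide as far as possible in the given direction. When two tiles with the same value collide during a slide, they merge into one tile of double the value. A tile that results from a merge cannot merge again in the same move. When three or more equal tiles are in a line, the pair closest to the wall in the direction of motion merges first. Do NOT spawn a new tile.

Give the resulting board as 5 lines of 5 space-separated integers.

Slide right:
row 0: [64, 0, 0, 2, 0] -> [0, 0, 0, 64, 2]
row 1: [32, 0, 0, 32, 0] -> [0, 0, 0, 0, 64]
row 2: [64, 0, 0, 2, 8] -> [0, 0, 64, 2, 8]
row 3: [16, 32, 8, 0, 0] -> [0, 0, 16, 32, 8]
row 4: [0, 0, 64, 0, 0] -> [0, 0, 0, 0, 64]

Answer:  0  0  0 64  2
 0  0  0  0 64
 0  0 64  2  8
 0  0 16 32  8
 0  0  0  0 64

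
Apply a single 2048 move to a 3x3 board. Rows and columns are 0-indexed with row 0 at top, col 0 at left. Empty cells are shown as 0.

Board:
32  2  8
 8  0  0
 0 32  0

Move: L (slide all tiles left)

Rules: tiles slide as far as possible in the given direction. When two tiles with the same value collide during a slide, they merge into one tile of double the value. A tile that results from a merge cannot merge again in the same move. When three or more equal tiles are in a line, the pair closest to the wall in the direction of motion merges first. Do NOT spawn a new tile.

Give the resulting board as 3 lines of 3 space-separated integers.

Slide left:
row 0: [32, 2, 8] -> [32, 2, 8]
row 1: [8, 0, 0] -> [8, 0, 0]
row 2: [0, 32, 0] -> [32, 0, 0]

Answer: 32  2  8
 8  0  0
32  0  0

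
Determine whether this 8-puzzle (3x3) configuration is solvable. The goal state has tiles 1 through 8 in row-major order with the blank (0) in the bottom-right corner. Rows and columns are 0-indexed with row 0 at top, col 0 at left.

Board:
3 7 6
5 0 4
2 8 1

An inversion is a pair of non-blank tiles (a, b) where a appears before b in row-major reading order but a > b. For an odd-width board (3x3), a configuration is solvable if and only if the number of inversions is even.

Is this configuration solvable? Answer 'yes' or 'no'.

Inversions (pairs i<j in row-major order where tile[i] > tile[j] > 0): 18
18 is even, so the puzzle is solvable.

Answer: yes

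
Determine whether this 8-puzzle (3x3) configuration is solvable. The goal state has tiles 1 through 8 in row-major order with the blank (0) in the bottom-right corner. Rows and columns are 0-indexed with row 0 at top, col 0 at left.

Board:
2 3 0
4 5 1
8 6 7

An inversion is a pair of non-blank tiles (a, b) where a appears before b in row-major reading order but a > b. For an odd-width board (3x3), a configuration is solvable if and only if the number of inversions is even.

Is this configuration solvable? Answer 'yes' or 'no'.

Answer: yes

Derivation:
Inversions (pairs i<j in row-major order where tile[i] > tile[j] > 0): 6
6 is even, so the puzzle is solvable.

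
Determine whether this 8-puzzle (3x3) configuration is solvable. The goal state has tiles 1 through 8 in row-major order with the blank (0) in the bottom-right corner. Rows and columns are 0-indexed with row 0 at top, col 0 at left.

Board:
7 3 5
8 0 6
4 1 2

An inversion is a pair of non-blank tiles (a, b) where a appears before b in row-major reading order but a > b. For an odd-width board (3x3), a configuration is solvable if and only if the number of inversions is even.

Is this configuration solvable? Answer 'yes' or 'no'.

Inversions (pairs i<j in row-major order where tile[i] > tile[j] > 0): 20
20 is even, so the puzzle is solvable.

Answer: yes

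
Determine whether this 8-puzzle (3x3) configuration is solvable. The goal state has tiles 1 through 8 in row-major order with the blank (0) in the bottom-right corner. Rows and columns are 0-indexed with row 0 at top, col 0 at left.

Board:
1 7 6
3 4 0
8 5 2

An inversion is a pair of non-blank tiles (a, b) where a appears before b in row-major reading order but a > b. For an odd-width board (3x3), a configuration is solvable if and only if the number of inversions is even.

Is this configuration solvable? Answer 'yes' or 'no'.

Inversions (pairs i<j in row-major order where tile[i] > tile[j] > 0): 14
14 is even, so the puzzle is solvable.

Answer: yes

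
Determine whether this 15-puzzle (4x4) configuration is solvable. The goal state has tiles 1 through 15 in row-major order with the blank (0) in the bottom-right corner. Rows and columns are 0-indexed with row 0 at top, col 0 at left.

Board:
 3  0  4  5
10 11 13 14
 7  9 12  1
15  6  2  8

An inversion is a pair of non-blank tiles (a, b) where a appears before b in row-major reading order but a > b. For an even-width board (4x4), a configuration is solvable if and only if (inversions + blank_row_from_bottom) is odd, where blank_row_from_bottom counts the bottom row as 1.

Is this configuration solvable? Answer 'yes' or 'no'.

Inversions: 47
Blank is in row 0 (0-indexed from top), which is row 4 counting from the bottom (bottom = 1).
47 + 4 = 51, which is odd, so the puzzle is solvable.

Answer: yes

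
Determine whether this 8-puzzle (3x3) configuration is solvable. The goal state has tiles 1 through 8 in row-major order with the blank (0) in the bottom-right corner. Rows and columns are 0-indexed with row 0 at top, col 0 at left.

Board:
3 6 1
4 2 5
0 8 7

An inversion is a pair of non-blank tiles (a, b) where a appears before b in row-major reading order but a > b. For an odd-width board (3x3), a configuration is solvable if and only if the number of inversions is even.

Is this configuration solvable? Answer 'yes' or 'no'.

Inversions (pairs i<j in row-major order where tile[i] > tile[j] > 0): 8
8 is even, so the puzzle is solvable.

Answer: yes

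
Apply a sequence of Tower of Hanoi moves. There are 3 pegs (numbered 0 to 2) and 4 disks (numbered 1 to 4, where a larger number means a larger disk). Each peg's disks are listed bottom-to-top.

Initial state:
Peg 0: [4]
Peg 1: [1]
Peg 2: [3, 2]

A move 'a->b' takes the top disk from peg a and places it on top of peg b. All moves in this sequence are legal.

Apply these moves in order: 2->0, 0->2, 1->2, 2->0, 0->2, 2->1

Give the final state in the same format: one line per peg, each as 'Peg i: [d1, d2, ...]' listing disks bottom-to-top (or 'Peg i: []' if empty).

Answer: Peg 0: [4]
Peg 1: [1]
Peg 2: [3, 2]

Derivation:
After move 1 (2->0):
Peg 0: [4, 2]
Peg 1: [1]
Peg 2: [3]

After move 2 (0->2):
Peg 0: [4]
Peg 1: [1]
Peg 2: [3, 2]

After move 3 (1->2):
Peg 0: [4]
Peg 1: []
Peg 2: [3, 2, 1]

After move 4 (2->0):
Peg 0: [4, 1]
Peg 1: []
Peg 2: [3, 2]

After move 5 (0->2):
Peg 0: [4]
Peg 1: []
Peg 2: [3, 2, 1]

After move 6 (2->1):
Peg 0: [4]
Peg 1: [1]
Peg 2: [3, 2]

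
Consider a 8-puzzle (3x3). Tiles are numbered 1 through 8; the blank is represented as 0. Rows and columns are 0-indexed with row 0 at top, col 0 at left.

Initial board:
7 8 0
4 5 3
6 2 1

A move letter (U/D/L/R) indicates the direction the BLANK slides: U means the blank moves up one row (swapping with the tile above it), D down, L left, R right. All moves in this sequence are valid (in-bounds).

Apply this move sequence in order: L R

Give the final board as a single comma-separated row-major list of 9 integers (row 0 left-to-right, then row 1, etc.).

After move 1 (L):
7 0 8
4 5 3
6 2 1

After move 2 (R):
7 8 0
4 5 3
6 2 1

Answer: 7, 8, 0, 4, 5, 3, 6, 2, 1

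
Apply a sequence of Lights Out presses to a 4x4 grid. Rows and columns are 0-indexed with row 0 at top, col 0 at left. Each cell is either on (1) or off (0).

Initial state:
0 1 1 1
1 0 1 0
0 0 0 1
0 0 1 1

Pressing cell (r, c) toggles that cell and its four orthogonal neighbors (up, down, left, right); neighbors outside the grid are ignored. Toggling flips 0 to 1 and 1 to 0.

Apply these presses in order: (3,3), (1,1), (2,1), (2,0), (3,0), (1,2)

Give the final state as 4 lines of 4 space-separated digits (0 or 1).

After press 1 at (3,3):
0 1 1 1
1 0 1 0
0 0 0 0
0 0 0 0

After press 2 at (1,1):
0 0 1 1
0 1 0 0
0 1 0 0
0 0 0 0

After press 3 at (2,1):
0 0 1 1
0 0 0 0
1 0 1 0
0 1 0 0

After press 4 at (2,0):
0 0 1 1
1 0 0 0
0 1 1 0
1 1 0 0

After press 5 at (3,0):
0 0 1 1
1 0 0 0
1 1 1 0
0 0 0 0

After press 6 at (1,2):
0 0 0 1
1 1 1 1
1 1 0 0
0 0 0 0

Answer: 0 0 0 1
1 1 1 1
1 1 0 0
0 0 0 0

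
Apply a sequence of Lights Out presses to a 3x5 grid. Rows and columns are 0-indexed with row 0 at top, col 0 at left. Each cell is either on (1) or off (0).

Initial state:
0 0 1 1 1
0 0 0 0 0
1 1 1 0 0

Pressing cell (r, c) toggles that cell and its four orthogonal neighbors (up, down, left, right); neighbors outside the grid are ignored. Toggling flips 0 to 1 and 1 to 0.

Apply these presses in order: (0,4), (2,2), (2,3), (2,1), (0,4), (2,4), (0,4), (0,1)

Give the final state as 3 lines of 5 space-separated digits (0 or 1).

After press 1 at (0,4):
0 0 1 0 0
0 0 0 0 1
1 1 1 0 0

After press 2 at (2,2):
0 0 1 0 0
0 0 1 0 1
1 0 0 1 0

After press 3 at (2,3):
0 0 1 0 0
0 0 1 1 1
1 0 1 0 1

After press 4 at (2,1):
0 0 1 0 0
0 1 1 1 1
0 1 0 0 1

After press 5 at (0,4):
0 0 1 1 1
0 1 1 1 0
0 1 0 0 1

After press 6 at (2,4):
0 0 1 1 1
0 1 1 1 1
0 1 0 1 0

After press 7 at (0,4):
0 0 1 0 0
0 1 1 1 0
0 1 0 1 0

After press 8 at (0,1):
1 1 0 0 0
0 0 1 1 0
0 1 0 1 0

Answer: 1 1 0 0 0
0 0 1 1 0
0 1 0 1 0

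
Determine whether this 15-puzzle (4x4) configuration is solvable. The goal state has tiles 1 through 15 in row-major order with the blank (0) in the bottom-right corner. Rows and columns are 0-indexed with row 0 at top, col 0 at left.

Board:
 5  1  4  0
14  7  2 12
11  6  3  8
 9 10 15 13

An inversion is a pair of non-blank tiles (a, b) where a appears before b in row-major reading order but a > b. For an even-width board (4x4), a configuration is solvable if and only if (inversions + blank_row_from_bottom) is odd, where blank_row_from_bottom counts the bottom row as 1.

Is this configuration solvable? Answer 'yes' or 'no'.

Inversions: 32
Blank is in row 0 (0-indexed from top), which is row 4 counting from the bottom (bottom = 1).
32 + 4 = 36, which is even, so the puzzle is not solvable.

Answer: no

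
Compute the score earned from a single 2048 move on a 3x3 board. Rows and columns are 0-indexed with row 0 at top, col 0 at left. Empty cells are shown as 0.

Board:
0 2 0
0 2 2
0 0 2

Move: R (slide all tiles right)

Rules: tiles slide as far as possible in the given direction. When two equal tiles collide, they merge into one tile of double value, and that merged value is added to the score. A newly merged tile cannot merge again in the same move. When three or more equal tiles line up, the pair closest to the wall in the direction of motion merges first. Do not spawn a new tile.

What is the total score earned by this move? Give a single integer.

Slide right:
row 0: [0, 2, 0] -> [0, 0, 2]  score +0 (running 0)
row 1: [0, 2, 2] -> [0, 0, 4]  score +4 (running 4)
row 2: [0, 0, 2] -> [0, 0, 2]  score +0 (running 4)
Board after move:
0 0 2
0 0 4
0 0 2

Answer: 4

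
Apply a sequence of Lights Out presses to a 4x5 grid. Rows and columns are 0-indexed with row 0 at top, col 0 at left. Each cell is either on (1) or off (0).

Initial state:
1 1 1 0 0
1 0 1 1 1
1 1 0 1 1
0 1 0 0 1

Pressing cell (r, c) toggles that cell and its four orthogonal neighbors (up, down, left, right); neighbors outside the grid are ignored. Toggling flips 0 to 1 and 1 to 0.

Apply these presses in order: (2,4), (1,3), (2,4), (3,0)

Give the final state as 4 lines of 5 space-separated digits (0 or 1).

After press 1 at (2,4):
1 1 1 0 0
1 0 1 1 0
1 1 0 0 0
0 1 0 0 0

After press 2 at (1,3):
1 1 1 1 0
1 0 0 0 1
1 1 0 1 0
0 1 0 0 0

After press 3 at (2,4):
1 1 1 1 0
1 0 0 0 0
1 1 0 0 1
0 1 0 0 1

After press 4 at (3,0):
1 1 1 1 0
1 0 0 0 0
0 1 0 0 1
1 0 0 0 1

Answer: 1 1 1 1 0
1 0 0 0 0
0 1 0 0 1
1 0 0 0 1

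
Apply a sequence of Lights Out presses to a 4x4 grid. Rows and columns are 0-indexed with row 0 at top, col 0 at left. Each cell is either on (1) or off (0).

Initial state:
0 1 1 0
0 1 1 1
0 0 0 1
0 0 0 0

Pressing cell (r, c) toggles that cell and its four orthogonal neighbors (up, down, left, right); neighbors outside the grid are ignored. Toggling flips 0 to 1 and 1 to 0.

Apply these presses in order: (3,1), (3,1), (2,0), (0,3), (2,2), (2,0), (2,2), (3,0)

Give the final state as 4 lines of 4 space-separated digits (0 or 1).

Answer: 0 1 0 1
0 1 1 0
1 0 0 1
1 1 0 0

Derivation:
After press 1 at (3,1):
0 1 1 0
0 1 1 1
0 1 0 1
1 1 1 0

After press 2 at (3,1):
0 1 1 0
0 1 1 1
0 0 0 1
0 0 0 0

After press 3 at (2,0):
0 1 1 0
1 1 1 1
1 1 0 1
1 0 0 0

After press 4 at (0,3):
0 1 0 1
1 1 1 0
1 1 0 1
1 0 0 0

After press 5 at (2,2):
0 1 0 1
1 1 0 0
1 0 1 0
1 0 1 0

After press 6 at (2,0):
0 1 0 1
0 1 0 0
0 1 1 0
0 0 1 0

After press 7 at (2,2):
0 1 0 1
0 1 1 0
0 0 0 1
0 0 0 0

After press 8 at (3,0):
0 1 0 1
0 1 1 0
1 0 0 1
1 1 0 0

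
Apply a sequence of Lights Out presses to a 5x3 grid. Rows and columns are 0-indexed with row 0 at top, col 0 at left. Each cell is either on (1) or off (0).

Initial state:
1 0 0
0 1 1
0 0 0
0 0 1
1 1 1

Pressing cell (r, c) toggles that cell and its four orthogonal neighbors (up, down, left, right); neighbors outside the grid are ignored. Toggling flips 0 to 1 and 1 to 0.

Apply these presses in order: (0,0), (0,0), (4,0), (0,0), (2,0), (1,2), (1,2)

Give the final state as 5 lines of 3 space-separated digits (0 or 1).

After press 1 at (0,0):
0 1 0
1 1 1
0 0 0
0 0 1
1 1 1

After press 2 at (0,0):
1 0 0
0 1 1
0 0 0
0 0 1
1 1 1

After press 3 at (4,0):
1 0 0
0 1 1
0 0 0
1 0 1
0 0 1

After press 4 at (0,0):
0 1 0
1 1 1
0 0 0
1 0 1
0 0 1

After press 5 at (2,0):
0 1 0
0 1 1
1 1 0
0 0 1
0 0 1

After press 6 at (1,2):
0 1 1
0 0 0
1 1 1
0 0 1
0 0 1

After press 7 at (1,2):
0 1 0
0 1 1
1 1 0
0 0 1
0 0 1

Answer: 0 1 0
0 1 1
1 1 0
0 0 1
0 0 1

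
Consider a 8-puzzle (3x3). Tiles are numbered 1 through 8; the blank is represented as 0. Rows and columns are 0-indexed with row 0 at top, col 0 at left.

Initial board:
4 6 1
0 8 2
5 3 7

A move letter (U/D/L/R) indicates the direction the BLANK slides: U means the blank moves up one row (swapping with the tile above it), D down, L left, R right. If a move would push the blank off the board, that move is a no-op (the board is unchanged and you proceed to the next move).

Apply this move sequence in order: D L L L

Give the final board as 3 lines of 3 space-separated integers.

After move 1 (D):
4 6 1
5 8 2
0 3 7

After move 2 (L):
4 6 1
5 8 2
0 3 7

After move 3 (L):
4 6 1
5 8 2
0 3 7

After move 4 (L):
4 6 1
5 8 2
0 3 7

Answer: 4 6 1
5 8 2
0 3 7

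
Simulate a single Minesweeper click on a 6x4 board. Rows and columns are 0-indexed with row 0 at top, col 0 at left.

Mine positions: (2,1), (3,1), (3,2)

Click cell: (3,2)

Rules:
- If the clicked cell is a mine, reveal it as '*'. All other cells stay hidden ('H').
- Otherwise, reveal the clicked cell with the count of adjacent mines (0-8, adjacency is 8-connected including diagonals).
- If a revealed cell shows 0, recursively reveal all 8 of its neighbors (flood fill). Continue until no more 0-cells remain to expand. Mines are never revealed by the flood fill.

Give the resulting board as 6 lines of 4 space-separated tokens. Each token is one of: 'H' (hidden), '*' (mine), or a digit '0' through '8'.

H H H H
H H H H
H H H H
H H * H
H H H H
H H H H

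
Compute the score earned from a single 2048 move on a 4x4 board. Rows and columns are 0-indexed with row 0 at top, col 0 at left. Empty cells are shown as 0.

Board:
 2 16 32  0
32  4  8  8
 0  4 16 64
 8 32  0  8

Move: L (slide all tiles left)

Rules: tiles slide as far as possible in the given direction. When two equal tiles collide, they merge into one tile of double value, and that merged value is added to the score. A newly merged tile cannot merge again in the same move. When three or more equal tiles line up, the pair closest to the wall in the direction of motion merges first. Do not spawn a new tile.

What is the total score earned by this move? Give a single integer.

Slide left:
row 0: [2, 16, 32, 0] -> [2, 16, 32, 0]  score +0 (running 0)
row 1: [32, 4, 8, 8] -> [32, 4, 16, 0]  score +16 (running 16)
row 2: [0, 4, 16, 64] -> [4, 16, 64, 0]  score +0 (running 16)
row 3: [8, 32, 0, 8] -> [8, 32, 8, 0]  score +0 (running 16)
Board after move:
 2 16 32  0
32  4 16  0
 4 16 64  0
 8 32  8  0

Answer: 16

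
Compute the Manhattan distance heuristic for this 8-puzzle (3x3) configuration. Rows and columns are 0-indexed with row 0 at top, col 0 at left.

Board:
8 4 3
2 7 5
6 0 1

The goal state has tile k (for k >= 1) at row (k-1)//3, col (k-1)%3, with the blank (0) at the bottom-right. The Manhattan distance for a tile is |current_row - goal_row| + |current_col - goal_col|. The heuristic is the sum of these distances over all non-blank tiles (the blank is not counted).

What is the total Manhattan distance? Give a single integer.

Tile 8: at (0,0), goal (2,1), distance |0-2|+|0-1| = 3
Tile 4: at (0,1), goal (1,0), distance |0-1|+|1-0| = 2
Tile 3: at (0,2), goal (0,2), distance |0-0|+|2-2| = 0
Tile 2: at (1,0), goal (0,1), distance |1-0|+|0-1| = 2
Tile 7: at (1,1), goal (2,0), distance |1-2|+|1-0| = 2
Tile 5: at (1,2), goal (1,1), distance |1-1|+|2-1| = 1
Tile 6: at (2,0), goal (1,2), distance |2-1|+|0-2| = 3
Tile 1: at (2,2), goal (0,0), distance |2-0|+|2-0| = 4
Sum: 3 + 2 + 0 + 2 + 2 + 1 + 3 + 4 = 17

Answer: 17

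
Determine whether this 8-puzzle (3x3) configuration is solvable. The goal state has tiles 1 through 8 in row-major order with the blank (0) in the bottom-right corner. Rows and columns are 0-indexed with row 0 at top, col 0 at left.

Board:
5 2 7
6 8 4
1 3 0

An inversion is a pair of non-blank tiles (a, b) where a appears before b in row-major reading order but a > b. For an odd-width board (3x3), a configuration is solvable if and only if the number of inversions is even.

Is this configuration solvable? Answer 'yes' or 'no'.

Inversions (pairs i<j in row-major order where tile[i] > tile[j] > 0): 17
17 is odd, so the puzzle is not solvable.

Answer: no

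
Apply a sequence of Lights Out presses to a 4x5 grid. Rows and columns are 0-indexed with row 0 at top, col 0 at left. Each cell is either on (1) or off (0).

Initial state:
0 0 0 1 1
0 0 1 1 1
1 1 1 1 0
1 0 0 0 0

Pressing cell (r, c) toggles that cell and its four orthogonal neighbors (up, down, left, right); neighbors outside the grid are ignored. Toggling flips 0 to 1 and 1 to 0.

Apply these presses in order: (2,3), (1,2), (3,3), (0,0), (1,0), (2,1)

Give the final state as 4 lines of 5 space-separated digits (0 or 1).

After press 1 at (2,3):
0 0 0 1 1
0 0 1 0 1
1 1 0 0 1
1 0 0 1 0

After press 2 at (1,2):
0 0 1 1 1
0 1 0 1 1
1 1 1 0 1
1 0 0 1 0

After press 3 at (3,3):
0 0 1 1 1
0 1 0 1 1
1 1 1 1 1
1 0 1 0 1

After press 4 at (0,0):
1 1 1 1 1
1 1 0 1 1
1 1 1 1 1
1 0 1 0 1

After press 5 at (1,0):
0 1 1 1 1
0 0 0 1 1
0 1 1 1 1
1 0 1 0 1

After press 6 at (2,1):
0 1 1 1 1
0 1 0 1 1
1 0 0 1 1
1 1 1 0 1

Answer: 0 1 1 1 1
0 1 0 1 1
1 0 0 1 1
1 1 1 0 1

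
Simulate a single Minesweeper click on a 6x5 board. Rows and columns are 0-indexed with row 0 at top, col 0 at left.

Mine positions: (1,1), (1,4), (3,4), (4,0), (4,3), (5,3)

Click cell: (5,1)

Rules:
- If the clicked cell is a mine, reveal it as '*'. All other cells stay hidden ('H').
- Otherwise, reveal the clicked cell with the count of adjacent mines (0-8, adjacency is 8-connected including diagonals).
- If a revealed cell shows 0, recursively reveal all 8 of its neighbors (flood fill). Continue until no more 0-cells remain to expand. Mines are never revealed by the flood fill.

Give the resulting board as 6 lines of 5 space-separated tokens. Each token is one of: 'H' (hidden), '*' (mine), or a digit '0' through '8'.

H H H H H
H H H H H
H H H H H
H H H H H
H H H H H
H 1 H H H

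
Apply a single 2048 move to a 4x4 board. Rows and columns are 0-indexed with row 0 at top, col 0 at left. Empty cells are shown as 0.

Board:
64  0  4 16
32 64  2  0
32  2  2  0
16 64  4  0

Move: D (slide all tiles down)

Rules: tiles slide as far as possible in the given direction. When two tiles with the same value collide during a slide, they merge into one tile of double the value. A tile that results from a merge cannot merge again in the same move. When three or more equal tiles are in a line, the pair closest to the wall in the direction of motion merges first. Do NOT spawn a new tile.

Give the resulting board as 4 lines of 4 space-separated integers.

Answer:  0  0  0  0
64 64  4  0
64  2  4  0
16 64  4 16

Derivation:
Slide down:
col 0: [64, 32, 32, 16] -> [0, 64, 64, 16]
col 1: [0, 64, 2, 64] -> [0, 64, 2, 64]
col 2: [4, 2, 2, 4] -> [0, 4, 4, 4]
col 3: [16, 0, 0, 0] -> [0, 0, 0, 16]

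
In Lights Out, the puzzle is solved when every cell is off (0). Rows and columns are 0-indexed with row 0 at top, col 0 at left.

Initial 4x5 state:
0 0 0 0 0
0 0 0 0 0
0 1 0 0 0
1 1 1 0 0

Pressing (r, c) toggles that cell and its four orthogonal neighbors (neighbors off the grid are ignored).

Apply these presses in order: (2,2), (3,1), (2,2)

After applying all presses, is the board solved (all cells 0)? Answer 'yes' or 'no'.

Answer: yes

Derivation:
After press 1 at (2,2):
0 0 0 0 0
0 0 1 0 0
0 0 1 1 0
1 1 0 0 0

After press 2 at (3,1):
0 0 0 0 0
0 0 1 0 0
0 1 1 1 0
0 0 1 0 0

After press 3 at (2,2):
0 0 0 0 0
0 0 0 0 0
0 0 0 0 0
0 0 0 0 0

Lights still on: 0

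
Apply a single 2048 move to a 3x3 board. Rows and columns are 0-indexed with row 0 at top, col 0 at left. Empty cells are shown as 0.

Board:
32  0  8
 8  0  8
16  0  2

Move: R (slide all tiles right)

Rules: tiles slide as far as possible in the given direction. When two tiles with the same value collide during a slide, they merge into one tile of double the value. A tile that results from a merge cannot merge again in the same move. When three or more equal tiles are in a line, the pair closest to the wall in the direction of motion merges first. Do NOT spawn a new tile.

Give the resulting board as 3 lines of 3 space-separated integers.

Slide right:
row 0: [32, 0, 8] -> [0, 32, 8]
row 1: [8, 0, 8] -> [0, 0, 16]
row 2: [16, 0, 2] -> [0, 16, 2]

Answer:  0 32  8
 0  0 16
 0 16  2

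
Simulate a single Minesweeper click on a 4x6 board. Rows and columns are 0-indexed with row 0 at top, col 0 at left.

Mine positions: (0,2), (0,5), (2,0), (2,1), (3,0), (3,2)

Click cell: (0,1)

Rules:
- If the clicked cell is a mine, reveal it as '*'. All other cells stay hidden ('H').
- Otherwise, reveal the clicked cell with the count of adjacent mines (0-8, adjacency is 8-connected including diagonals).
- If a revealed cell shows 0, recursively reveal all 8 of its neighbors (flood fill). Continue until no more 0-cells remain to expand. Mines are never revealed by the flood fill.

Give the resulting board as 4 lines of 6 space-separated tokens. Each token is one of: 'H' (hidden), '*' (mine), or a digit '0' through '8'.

H 1 H H H H
H H H H H H
H H H H H H
H H H H H H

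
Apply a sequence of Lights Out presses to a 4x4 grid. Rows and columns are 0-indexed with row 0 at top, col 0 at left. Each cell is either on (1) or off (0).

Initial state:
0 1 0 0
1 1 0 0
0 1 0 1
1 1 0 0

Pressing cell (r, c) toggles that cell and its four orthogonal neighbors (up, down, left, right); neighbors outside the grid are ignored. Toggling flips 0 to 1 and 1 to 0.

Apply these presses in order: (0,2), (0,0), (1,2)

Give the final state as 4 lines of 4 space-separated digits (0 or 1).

After press 1 at (0,2):
0 0 1 1
1 1 1 0
0 1 0 1
1 1 0 0

After press 2 at (0,0):
1 1 1 1
0 1 1 0
0 1 0 1
1 1 0 0

After press 3 at (1,2):
1 1 0 1
0 0 0 1
0 1 1 1
1 1 0 0

Answer: 1 1 0 1
0 0 0 1
0 1 1 1
1 1 0 0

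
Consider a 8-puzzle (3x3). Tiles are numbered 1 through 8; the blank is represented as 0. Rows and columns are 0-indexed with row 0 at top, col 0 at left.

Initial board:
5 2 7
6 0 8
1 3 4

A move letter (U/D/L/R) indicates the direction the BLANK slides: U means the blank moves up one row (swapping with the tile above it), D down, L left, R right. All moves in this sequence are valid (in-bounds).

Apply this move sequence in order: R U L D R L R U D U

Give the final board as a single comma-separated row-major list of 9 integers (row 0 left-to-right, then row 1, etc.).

After move 1 (R):
5 2 7
6 8 0
1 3 4

After move 2 (U):
5 2 0
6 8 7
1 3 4

After move 3 (L):
5 0 2
6 8 7
1 3 4

After move 4 (D):
5 8 2
6 0 7
1 3 4

After move 5 (R):
5 8 2
6 7 0
1 3 4

After move 6 (L):
5 8 2
6 0 7
1 3 4

After move 7 (R):
5 8 2
6 7 0
1 3 4

After move 8 (U):
5 8 0
6 7 2
1 3 4

After move 9 (D):
5 8 2
6 7 0
1 3 4

After move 10 (U):
5 8 0
6 7 2
1 3 4

Answer: 5, 8, 0, 6, 7, 2, 1, 3, 4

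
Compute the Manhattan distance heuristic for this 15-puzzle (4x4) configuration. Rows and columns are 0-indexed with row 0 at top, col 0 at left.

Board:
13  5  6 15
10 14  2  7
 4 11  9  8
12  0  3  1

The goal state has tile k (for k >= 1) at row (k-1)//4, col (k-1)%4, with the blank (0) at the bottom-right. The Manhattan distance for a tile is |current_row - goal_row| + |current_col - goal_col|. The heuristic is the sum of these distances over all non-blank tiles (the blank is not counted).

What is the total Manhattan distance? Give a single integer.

Tile 13: (0,0)->(3,0) = 3
Tile 5: (0,1)->(1,0) = 2
Tile 6: (0,2)->(1,1) = 2
Tile 15: (0,3)->(3,2) = 4
Tile 10: (1,0)->(2,1) = 2
Tile 14: (1,1)->(3,1) = 2
Tile 2: (1,2)->(0,1) = 2
Tile 7: (1,3)->(1,2) = 1
Tile 4: (2,0)->(0,3) = 5
Tile 11: (2,1)->(2,2) = 1
Tile 9: (2,2)->(2,0) = 2
Tile 8: (2,3)->(1,3) = 1
Tile 12: (3,0)->(2,3) = 4
Tile 3: (3,2)->(0,2) = 3
Tile 1: (3,3)->(0,0) = 6
Sum: 3 + 2 + 2 + 4 + 2 + 2 + 2 + 1 + 5 + 1 + 2 + 1 + 4 + 3 + 6 = 40

Answer: 40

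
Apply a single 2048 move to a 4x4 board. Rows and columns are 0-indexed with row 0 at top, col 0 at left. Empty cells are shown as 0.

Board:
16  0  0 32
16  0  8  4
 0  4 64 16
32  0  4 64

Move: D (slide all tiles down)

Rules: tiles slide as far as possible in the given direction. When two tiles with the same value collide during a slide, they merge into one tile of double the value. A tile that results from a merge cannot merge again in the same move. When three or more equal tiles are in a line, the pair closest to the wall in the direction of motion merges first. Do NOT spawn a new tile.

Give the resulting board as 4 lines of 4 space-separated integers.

Answer:  0  0  0 32
 0  0  8  4
32  0 64 16
32  4  4 64

Derivation:
Slide down:
col 0: [16, 16, 0, 32] -> [0, 0, 32, 32]
col 1: [0, 0, 4, 0] -> [0, 0, 0, 4]
col 2: [0, 8, 64, 4] -> [0, 8, 64, 4]
col 3: [32, 4, 16, 64] -> [32, 4, 16, 64]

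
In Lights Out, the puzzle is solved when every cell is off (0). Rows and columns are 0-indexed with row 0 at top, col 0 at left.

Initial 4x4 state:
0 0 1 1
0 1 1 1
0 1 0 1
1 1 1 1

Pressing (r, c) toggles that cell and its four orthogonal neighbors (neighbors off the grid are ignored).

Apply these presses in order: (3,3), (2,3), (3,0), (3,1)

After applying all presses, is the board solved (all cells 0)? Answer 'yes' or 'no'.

Answer: no

Derivation:
After press 1 at (3,3):
0 0 1 1
0 1 1 1
0 1 0 0
1 1 0 0

After press 2 at (2,3):
0 0 1 1
0 1 1 0
0 1 1 1
1 1 0 1

After press 3 at (3,0):
0 0 1 1
0 1 1 0
1 1 1 1
0 0 0 1

After press 4 at (3,1):
0 0 1 1
0 1 1 0
1 0 1 1
1 1 1 1

Lights still on: 11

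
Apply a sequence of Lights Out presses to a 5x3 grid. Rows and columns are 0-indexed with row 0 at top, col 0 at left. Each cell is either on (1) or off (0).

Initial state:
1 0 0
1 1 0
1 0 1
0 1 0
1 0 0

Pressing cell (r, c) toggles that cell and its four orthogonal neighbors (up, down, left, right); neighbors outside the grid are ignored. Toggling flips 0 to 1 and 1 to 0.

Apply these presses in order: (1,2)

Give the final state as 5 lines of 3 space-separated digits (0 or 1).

After press 1 at (1,2):
1 0 1
1 0 1
1 0 0
0 1 0
1 0 0

Answer: 1 0 1
1 0 1
1 0 0
0 1 0
1 0 0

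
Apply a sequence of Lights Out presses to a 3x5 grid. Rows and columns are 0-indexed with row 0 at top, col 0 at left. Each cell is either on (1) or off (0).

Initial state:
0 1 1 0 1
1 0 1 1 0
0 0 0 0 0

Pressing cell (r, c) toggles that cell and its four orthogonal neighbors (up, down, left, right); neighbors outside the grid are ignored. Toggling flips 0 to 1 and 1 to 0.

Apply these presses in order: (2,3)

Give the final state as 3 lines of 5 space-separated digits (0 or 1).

After press 1 at (2,3):
0 1 1 0 1
1 0 1 0 0
0 0 1 1 1

Answer: 0 1 1 0 1
1 0 1 0 0
0 0 1 1 1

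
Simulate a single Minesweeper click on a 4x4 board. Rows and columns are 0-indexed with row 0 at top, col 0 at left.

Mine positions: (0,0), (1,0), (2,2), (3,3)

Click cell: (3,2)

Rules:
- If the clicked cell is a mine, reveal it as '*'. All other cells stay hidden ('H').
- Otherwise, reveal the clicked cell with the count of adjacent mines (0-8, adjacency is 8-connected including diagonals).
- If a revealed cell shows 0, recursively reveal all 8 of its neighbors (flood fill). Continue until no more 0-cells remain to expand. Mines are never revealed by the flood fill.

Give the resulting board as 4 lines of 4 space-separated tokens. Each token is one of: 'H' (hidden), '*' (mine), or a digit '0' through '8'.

H H H H
H H H H
H H H H
H H 2 H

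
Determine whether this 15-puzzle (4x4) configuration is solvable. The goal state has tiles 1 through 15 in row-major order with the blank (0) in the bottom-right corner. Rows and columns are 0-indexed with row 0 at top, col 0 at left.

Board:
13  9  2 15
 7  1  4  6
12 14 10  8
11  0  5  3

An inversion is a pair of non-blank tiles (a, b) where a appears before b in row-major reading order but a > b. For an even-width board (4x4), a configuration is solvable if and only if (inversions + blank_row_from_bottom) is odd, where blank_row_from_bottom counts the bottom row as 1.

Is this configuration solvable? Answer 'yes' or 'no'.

Answer: yes

Derivation:
Inversions: 58
Blank is in row 3 (0-indexed from top), which is row 1 counting from the bottom (bottom = 1).
58 + 1 = 59, which is odd, so the puzzle is solvable.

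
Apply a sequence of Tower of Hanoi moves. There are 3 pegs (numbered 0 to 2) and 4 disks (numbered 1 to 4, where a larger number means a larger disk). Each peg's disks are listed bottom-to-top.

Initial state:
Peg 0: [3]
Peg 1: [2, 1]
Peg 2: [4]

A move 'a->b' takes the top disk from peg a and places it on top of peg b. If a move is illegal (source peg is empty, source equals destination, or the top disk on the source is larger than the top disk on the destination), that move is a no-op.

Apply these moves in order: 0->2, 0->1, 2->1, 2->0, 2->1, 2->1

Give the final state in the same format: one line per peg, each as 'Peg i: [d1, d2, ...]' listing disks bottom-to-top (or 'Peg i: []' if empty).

After move 1 (0->2):
Peg 0: []
Peg 1: [2, 1]
Peg 2: [4, 3]

After move 2 (0->1):
Peg 0: []
Peg 1: [2, 1]
Peg 2: [4, 3]

After move 3 (2->1):
Peg 0: []
Peg 1: [2, 1]
Peg 2: [4, 3]

After move 4 (2->0):
Peg 0: [3]
Peg 1: [2, 1]
Peg 2: [4]

After move 5 (2->1):
Peg 0: [3]
Peg 1: [2, 1]
Peg 2: [4]

After move 6 (2->1):
Peg 0: [3]
Peg 1: [2, 1]
Peg 2: [4]

Answer: Peg 0: [3]
Peg 1: [2, 1]
Peg 2: [4]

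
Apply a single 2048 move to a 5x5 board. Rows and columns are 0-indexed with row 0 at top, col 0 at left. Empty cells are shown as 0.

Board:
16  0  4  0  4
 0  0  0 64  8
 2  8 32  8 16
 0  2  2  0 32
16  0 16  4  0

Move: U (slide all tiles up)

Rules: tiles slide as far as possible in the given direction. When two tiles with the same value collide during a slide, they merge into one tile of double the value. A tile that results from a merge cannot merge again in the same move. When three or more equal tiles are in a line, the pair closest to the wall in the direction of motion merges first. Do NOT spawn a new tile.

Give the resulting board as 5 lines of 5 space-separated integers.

Answer: 16  8  4 64  4
 2  2 32  8  8
16  0  2  4 16
 0  0 16  0 32
 0  0  0  0  0

Derivation:
Slide up:
col 0: [16, 0, 2, 0, 16] -> [16, 2, 16, 0, 0]
col 1: [0, 0, 8, 2, 0] -> [8, 2, 0, 0, 0]
col 2: [4, 0, 32, 2, 16] -> [4, 32, 2, 16, 0]
col 3: [0, 64, 8, 0, 4] -> [64, 8, 4, 0, 0]
col 4: [4, 8, 16, 32, 0] -> [4, 8, 16, 32, 0]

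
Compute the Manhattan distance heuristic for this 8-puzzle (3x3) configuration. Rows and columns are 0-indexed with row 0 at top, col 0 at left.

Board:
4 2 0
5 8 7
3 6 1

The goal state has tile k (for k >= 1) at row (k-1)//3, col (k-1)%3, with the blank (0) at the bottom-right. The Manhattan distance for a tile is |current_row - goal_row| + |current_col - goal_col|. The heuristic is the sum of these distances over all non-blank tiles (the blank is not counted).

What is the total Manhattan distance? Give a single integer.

Answer: 16

Derivation:
Tile 4: at (0,0), goal (1,0), distance |0-1|+|0-0| = 1
Tile 2: at (0,1), goal (0,1), distance |0-0|+|1-1| = 0
Tile 5: at (1,0), goal (1,1), distance |1-1|+|0-1| = 1
Tile 8: at (1,1), goal (2,1), distance |1-2|+|1-1| = 1
Tile 7: at (1,2), goal (2,0), distance |1-2|+|2-0| = 3
Tile 3: at (2,0), goal (0,2), distance |2-0|+|0-2| = 4
Tile 6: at (2,1), goal (1,2), distance |2-1|+|1-2| = 2
Tile 1: at (2,2), goal (0,0), distance |2-0|+|2-0| = 4
Sum: 1 + 0 + 1 + 1 + 3 + 4 + 2 + 4 = 16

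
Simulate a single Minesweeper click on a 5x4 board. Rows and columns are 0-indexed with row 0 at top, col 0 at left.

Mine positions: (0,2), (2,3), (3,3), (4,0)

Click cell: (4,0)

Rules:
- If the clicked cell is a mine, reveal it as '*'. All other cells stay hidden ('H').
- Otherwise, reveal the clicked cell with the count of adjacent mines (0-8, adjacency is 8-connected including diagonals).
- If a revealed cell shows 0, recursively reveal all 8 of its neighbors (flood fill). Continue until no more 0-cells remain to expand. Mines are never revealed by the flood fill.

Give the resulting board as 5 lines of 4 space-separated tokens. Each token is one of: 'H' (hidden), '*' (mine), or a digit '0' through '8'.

H H H H
H H H H
H H H H
H H H H
* H H H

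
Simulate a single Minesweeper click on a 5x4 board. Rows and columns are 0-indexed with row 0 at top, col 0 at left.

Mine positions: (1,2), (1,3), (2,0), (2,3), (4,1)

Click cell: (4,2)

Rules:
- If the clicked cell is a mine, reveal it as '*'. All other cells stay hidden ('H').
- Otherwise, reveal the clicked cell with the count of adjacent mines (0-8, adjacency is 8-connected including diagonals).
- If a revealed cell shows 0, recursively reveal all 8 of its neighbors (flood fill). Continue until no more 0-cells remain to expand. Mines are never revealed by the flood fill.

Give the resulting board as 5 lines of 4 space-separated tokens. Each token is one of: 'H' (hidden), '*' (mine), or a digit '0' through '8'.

H H H H
H H H H
H H H H
H H H H
H H 1 H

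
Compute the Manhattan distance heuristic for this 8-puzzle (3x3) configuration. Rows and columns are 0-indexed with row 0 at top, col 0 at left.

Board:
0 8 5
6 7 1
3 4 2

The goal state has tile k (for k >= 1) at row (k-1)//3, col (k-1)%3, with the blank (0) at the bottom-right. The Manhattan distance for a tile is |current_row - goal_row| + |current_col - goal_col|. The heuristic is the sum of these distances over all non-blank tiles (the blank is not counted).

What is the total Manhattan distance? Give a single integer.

Answer: 20

Derivation:
Tile 8: (0,1)->(2,1) = 2
Tile 5: (0,2)->(1,1) = 2
Tile 6: (1,0)->(1,2) = 2
Tile 7: (1,1)->(2,0) = 2
Tile 1: (1,2)->(0,0) = 3
Tile 3: (2,0)->(0,2) = 4
Tile 4: (2,1)->(1,0) = 2
Tile 2: (2,2)->(0,1) = 3
Sum: 2 + 2 + 2 + 2 + 3 + 4 + 2 + 3 = 20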